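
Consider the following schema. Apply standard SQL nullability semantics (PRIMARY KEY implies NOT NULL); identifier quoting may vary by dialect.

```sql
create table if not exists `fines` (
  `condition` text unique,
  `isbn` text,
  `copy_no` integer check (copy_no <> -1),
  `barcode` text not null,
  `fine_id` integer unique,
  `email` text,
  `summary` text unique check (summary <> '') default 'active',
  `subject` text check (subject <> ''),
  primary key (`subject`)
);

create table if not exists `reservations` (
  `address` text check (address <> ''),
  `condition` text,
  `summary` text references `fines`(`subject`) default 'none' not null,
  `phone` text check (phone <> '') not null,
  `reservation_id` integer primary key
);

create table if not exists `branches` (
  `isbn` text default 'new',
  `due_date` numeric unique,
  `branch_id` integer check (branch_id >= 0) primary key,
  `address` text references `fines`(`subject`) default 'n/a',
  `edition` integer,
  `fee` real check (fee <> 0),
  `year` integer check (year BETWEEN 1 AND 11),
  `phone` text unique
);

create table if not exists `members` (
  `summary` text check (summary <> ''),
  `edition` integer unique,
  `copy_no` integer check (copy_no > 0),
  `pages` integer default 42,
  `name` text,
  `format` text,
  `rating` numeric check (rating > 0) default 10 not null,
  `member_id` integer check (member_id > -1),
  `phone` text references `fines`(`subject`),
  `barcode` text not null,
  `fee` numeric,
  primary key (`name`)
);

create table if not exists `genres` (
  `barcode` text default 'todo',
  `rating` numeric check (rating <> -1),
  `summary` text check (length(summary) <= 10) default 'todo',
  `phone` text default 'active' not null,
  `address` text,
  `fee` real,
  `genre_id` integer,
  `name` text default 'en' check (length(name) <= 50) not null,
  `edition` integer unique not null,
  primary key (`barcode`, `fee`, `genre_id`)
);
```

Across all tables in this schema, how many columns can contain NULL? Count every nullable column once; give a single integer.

fines: 6 nullable (condition, isbn, copy_no, fine_id, email, summary — PK (subject) and explicit NOT NULL columns excluded).
reservations: 2 nullable (address, condition — PK (reservation_id) and explicit NOT NULL columns excluded).
branches: 7 nullable (isbn, due_date, address, edition, fee, year, phone — PK (branch_id) and explicit NOT NULL columns excluded).
members: 8 nullable (summary, edition, copy_no, pages, format, member_id, phone, fee — PK (name) and explicit NOT NULL columns excluded).
genres: 3 nullable (rating, summary, address — PK (barcode, fee, genre_id) and explicit NOT NULL columns excluded).
Total: 6 + 2 + 7 + 8 + 3 = 26.

26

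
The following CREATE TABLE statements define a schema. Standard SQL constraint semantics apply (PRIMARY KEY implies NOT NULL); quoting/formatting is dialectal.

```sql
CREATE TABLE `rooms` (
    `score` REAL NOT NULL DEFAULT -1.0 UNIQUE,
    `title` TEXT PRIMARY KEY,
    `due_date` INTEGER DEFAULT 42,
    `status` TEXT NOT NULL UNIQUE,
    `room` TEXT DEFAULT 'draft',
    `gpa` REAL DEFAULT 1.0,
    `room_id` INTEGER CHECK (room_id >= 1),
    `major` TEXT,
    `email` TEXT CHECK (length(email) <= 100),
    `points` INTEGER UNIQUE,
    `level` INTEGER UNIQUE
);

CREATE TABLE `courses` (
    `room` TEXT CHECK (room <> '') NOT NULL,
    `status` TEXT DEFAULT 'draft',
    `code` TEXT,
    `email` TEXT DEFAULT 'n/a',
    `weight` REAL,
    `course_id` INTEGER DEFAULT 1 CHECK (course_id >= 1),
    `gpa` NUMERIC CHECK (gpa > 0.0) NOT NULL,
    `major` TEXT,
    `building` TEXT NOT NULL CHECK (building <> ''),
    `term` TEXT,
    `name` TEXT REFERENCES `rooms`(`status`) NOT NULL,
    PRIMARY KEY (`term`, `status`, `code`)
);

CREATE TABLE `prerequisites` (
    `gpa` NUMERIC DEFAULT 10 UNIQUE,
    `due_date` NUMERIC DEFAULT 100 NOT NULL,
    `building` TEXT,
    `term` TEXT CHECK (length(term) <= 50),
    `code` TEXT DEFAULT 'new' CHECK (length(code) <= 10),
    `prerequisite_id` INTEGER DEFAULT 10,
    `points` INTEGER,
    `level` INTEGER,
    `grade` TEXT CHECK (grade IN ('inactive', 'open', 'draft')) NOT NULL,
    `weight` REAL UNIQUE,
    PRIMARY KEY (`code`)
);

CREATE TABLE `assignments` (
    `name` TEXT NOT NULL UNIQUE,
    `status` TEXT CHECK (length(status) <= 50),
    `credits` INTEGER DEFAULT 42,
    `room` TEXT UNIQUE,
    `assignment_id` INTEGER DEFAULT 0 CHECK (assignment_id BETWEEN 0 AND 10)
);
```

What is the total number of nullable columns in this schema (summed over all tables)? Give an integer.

rooms: 8 nullable (due_date, room, gpa, room_id, major, email, points, level — PK (title) and explicit NOT NULL columns excluded).
courses: 4 nullable (email, weight, course_id, major — PK (term, status, code) and explicit NOT NULL columns excluded).
prerequisites: 7 nullable (gpa, building, term, prerequisite_id, points, level, weight — PK (code) and explicit NOT NULL columns excluded).
assignments: 4 nullable (status, credits, room, assignment_id — PK none and explicit NOT NULL columns excluded).
Total: 8 + 4 + 7 + 4 = 23.

23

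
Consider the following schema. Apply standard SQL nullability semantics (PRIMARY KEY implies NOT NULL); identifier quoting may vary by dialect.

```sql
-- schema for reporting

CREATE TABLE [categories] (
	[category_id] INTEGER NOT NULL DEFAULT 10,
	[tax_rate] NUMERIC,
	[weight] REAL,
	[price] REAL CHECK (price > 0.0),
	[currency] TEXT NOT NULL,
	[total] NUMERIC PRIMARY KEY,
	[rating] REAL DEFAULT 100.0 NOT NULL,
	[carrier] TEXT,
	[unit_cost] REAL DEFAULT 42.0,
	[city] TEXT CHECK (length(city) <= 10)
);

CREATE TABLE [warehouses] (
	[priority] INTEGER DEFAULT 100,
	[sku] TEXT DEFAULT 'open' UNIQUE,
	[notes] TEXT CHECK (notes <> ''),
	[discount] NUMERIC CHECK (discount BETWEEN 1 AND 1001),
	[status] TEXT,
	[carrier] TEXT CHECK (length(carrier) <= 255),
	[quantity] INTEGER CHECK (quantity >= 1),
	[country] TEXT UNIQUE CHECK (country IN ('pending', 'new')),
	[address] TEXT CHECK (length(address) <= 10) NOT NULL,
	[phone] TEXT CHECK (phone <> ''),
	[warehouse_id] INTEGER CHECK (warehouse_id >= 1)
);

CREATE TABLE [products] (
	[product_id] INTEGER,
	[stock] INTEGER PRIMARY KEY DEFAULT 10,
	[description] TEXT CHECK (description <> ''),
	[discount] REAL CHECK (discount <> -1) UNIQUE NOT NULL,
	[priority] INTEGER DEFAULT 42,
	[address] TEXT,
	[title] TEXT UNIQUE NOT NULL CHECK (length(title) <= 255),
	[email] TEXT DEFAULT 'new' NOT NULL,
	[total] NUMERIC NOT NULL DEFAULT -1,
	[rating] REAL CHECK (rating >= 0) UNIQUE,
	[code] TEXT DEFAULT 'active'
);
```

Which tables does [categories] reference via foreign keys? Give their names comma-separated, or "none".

none

No column in categories has a REFERENCES clause.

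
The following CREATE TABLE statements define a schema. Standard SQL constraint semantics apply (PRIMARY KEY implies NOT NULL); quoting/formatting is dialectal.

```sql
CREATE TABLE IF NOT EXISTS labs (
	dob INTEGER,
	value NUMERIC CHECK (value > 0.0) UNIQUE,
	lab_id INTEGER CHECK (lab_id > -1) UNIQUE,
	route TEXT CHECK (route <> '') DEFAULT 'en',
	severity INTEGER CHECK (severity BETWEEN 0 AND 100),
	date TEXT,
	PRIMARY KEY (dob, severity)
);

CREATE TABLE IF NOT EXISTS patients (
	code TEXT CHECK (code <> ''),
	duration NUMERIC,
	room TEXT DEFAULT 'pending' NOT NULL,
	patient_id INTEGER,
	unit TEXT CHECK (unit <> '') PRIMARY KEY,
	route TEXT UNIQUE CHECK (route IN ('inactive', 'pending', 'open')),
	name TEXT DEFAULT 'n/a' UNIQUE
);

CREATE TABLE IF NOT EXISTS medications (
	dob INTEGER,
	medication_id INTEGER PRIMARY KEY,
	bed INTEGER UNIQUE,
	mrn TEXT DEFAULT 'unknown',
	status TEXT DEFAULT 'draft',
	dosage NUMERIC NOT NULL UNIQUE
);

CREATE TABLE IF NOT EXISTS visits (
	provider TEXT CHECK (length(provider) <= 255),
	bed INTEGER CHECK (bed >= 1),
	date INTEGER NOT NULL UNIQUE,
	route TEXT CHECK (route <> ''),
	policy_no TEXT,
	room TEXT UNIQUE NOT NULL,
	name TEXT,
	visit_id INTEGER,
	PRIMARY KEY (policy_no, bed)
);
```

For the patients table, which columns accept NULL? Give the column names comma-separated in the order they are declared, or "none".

- code: CHECK does not forbid NULL (a CHECK constraint passes when its expression is NULL) → nullable.
- duration: no NOT NULL constraint applies → nullable.
- room: declared NOT NULL → not nullable.
- patient_id: no NOT NULL constraint applies → nullable.
- unit: part of the PRIMARY KEY, which implies NOT NULL → not nullable.
- route: CHECK does not forbid NULL (a CHECK constraint passes when its expression is NULL) → nullable.
- name: UNIQUE does not imply NOT NULL → nullable.

code, duration, patient_id, route, name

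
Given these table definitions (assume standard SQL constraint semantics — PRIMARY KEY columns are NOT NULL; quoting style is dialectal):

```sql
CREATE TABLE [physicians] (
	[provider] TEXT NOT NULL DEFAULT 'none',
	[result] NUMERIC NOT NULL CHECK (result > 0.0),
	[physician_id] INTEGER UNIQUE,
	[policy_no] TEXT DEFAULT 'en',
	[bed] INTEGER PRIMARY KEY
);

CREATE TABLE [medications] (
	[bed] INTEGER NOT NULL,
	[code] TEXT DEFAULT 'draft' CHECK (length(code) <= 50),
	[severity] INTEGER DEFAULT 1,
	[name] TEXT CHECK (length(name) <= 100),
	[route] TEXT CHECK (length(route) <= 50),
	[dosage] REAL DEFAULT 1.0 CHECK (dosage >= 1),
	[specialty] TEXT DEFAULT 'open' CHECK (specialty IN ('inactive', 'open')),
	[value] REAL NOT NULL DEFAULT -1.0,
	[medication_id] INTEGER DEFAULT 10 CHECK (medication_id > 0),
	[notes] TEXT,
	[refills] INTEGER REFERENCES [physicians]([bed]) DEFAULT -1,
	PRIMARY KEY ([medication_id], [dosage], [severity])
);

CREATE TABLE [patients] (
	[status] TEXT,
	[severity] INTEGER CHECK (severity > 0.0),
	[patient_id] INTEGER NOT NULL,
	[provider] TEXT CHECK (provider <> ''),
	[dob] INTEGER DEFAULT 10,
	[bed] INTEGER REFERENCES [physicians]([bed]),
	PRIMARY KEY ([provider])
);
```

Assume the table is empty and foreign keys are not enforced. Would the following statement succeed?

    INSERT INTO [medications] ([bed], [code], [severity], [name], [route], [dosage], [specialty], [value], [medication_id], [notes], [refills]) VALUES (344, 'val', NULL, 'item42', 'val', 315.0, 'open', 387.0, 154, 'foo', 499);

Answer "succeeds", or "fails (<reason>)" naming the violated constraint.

fails (NOT NULL on severity)

severity is explicitly set to NULL, but severity is part of the PRIMARY KEY (implied NOT NULL).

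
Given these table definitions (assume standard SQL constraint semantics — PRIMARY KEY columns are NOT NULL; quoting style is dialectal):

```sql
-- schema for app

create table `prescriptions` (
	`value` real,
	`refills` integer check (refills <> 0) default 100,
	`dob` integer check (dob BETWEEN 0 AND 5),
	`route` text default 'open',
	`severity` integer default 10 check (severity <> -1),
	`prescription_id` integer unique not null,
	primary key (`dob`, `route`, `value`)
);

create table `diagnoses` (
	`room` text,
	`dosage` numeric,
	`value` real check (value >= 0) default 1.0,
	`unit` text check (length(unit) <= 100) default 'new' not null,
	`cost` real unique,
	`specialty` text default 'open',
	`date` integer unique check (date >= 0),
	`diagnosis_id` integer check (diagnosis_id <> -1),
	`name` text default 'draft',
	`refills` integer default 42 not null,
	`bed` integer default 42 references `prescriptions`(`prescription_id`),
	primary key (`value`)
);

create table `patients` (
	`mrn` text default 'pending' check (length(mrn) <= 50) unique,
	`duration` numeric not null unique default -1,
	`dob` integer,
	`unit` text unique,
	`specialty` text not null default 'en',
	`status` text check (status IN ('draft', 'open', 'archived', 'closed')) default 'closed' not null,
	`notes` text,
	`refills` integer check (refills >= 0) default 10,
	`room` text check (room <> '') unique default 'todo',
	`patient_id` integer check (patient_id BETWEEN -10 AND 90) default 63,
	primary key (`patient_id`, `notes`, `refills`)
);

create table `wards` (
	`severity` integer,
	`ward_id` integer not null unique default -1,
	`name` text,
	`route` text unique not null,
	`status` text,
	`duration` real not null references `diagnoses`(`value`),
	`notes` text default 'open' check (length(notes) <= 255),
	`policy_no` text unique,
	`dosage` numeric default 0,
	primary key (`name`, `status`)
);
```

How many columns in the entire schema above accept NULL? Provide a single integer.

prescriptions: 2 nullable (refills, severity — PK (dob, route, value) and explicit NOT NULL columns excluded).
diagnoses: 8 nullable (room, dosage, cost, specialty, date, diagnosis_id, name, bed — PK (value) and explicit NOT NULL columns excluded).
patients: 4 nullable (mrn, dob, unit, room — PK (patient_id, notes, refills) and explicit NOT NULL columns excluded).
wards: 4 nullable (severity, notes, policy_no, dosage — PK (name, status) and explicit NOT NULL columns excluded).
Total: 2 + 8 + 4 + 4 = 18.

18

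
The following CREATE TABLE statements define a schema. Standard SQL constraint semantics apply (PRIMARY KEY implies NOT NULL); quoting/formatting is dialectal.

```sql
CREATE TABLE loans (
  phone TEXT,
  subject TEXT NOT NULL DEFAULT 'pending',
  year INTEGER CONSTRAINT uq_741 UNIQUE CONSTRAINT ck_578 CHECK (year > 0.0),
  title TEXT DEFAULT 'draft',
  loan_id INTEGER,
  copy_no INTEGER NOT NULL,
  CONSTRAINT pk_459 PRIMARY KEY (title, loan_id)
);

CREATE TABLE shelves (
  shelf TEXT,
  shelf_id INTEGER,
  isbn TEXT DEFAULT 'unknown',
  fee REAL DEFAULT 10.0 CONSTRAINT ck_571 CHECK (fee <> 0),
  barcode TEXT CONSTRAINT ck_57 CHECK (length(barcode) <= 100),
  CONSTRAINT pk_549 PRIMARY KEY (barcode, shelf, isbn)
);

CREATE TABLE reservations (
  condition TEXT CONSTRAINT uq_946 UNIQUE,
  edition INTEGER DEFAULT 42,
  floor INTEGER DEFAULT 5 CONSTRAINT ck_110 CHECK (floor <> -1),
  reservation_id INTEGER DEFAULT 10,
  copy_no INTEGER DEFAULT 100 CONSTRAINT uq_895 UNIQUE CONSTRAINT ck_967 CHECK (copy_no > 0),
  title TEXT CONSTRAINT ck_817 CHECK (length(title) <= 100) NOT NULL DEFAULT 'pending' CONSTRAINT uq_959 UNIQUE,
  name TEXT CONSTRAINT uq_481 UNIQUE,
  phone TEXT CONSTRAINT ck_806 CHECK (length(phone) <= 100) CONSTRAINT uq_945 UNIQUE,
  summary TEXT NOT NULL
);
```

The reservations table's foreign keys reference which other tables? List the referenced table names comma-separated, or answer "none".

No column in reservations has a REFERENCES clause.

none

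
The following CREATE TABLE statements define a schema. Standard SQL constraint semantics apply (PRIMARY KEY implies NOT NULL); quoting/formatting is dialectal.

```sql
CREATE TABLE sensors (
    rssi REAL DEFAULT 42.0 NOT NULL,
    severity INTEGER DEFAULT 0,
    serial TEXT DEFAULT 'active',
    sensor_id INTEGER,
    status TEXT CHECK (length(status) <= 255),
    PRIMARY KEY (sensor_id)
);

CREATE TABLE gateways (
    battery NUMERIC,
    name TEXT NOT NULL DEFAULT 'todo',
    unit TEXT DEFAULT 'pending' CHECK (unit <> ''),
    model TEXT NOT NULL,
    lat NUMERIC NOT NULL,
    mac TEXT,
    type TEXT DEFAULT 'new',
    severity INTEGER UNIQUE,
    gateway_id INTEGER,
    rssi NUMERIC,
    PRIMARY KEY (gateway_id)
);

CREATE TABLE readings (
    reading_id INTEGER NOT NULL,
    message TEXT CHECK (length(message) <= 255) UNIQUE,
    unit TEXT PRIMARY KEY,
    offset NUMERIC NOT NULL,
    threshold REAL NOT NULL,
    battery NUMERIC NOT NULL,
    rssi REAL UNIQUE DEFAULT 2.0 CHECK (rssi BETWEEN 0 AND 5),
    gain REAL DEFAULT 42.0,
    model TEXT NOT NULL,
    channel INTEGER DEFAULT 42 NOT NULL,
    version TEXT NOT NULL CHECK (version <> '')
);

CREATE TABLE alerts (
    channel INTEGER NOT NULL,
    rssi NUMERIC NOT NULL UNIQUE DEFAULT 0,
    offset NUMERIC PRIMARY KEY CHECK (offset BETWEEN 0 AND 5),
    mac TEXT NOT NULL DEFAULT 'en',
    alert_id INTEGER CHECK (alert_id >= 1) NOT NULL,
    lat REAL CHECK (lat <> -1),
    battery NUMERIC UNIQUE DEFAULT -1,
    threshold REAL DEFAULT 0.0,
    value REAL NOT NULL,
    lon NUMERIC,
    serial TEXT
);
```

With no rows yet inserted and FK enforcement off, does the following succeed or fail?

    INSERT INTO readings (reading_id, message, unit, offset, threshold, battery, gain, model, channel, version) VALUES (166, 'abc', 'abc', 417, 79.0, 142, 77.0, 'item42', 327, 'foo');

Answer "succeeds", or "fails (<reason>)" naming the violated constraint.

succeeds

NOT NULL columns: battery is supplied; channel is supplied; model is supplied; offset is supplied; reading_id is supplied; threshold is supplied; unit is supplied; version is supplied.
CHECK constraints: 'abc' satisfies (length(message) <= 255); 'foo' satisfies (version <> '').
No constraint is violated.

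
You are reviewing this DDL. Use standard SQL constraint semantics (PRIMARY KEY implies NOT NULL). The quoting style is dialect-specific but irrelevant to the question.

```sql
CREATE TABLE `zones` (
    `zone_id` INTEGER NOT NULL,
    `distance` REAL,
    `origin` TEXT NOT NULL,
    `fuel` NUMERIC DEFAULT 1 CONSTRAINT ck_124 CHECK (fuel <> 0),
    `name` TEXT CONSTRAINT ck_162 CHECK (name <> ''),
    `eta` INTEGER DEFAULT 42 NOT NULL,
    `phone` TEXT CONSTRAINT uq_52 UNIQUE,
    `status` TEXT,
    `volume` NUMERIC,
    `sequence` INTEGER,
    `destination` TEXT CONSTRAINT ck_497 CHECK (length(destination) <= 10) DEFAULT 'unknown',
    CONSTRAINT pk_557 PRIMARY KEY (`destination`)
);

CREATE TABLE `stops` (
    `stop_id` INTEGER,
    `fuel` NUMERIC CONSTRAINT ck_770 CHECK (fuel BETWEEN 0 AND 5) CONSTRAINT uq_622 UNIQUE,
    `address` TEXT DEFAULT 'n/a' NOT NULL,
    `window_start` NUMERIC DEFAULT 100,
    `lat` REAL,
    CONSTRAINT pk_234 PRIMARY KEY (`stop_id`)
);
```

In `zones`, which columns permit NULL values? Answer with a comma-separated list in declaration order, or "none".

distance, fuel, name, phone, status, volume, sequence

- zone_id: declared NOT NULL → not nullable.
- distance: no NOT NULL constraint applies → nullable.
- origin: declared NOT NULL → not nullable.
- fuel: CHECK does not forbid NULL (a CHECK constraint passes when its expression is NULL) → nullable.
- name: CHECK does not forbid NULL (a CHECK constraint passes when its expression is NULL) → nullable.
- eta: declared NOT NULL → not nullable.
- phone: UNIQUE does not imply NOT NULL → nullable.
- status: no NOT NULL constraint applies → nullable.
- volume: no NOT NULL constraint applies → nullable.
- sequence: no NOT NULL constraint applies → nullable.
- destination: part of the PRIMARY KEY, which implies NOT NULL → not nullable.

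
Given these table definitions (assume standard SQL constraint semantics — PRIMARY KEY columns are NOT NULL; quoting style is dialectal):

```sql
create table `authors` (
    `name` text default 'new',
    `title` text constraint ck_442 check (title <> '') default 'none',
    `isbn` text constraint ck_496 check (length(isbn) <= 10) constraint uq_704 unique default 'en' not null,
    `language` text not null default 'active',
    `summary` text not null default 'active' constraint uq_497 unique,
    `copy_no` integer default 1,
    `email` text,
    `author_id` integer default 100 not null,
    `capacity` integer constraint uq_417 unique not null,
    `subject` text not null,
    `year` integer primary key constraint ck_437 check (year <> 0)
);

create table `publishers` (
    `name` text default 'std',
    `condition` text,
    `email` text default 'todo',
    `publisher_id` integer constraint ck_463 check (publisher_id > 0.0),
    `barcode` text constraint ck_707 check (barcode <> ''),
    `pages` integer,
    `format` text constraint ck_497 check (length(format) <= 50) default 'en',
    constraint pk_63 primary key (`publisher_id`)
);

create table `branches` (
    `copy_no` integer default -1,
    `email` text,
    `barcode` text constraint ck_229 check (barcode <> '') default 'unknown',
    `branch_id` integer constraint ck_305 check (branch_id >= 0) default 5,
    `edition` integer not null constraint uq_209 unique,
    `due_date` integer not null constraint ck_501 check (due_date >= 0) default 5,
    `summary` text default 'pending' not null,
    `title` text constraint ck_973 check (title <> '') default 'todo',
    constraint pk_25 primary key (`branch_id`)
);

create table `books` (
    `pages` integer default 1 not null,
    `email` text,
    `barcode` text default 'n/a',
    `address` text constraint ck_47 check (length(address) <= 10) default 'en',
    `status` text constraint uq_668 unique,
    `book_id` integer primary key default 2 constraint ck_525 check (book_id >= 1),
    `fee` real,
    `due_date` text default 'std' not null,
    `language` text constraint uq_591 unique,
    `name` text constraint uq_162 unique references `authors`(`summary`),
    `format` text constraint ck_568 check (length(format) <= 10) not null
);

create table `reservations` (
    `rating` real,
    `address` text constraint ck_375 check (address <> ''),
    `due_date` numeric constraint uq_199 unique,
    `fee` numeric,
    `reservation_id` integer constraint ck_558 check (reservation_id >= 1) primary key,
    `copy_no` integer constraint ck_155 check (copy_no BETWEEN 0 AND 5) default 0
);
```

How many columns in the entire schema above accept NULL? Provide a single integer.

authors: 4 nullable (name, title, copy_no, email — PK (year) and explicit NOT NULL columns excluded).
publishers: 6 nullable (name, condition, email, barcode, pages, format — PK (publisher_id) and explicit NOT NULL columns excluded).
branches: 4 nullable (copy_no, email, barcode, title — PK (branch_id) and explicit NOT NULL columns excluded).
books: 7 nullable (email, barcode, address, status, fee, language, name — PK (book_id) and explicit NOT NULL columns excluded).
reservations: 5 nullable (rating, address, due_date, fee, copy_no — PK (reservation_id) and explicit NOT NULL columns excluded).
Total: 4 + 6 + 4 + 7 + 5 = 26.

26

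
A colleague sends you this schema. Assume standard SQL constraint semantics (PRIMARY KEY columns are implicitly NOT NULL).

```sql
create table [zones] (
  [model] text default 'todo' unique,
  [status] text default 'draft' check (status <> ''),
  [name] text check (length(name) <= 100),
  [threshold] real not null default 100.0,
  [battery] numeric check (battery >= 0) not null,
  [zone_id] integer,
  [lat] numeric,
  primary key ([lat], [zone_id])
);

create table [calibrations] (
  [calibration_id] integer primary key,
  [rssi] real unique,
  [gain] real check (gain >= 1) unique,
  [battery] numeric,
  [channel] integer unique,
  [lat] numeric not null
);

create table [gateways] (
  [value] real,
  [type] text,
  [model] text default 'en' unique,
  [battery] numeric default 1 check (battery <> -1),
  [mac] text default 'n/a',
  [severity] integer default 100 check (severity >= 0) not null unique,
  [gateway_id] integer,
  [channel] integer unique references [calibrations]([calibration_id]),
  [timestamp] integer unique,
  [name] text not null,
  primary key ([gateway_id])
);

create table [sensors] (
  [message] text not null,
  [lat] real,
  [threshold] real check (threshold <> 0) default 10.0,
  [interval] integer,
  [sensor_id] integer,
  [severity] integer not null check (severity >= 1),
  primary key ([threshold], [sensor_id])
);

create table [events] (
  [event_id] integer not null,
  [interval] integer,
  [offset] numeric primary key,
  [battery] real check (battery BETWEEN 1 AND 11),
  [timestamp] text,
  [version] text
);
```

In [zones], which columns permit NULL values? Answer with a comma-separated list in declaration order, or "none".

model, status, name

- model: UNIQUE does not imply NOT NULL → nullable.
- status: CHECK does not forbid NULL (a CHECK constraint passes when its expression is NULL) → nullable.
- name: CHECK does not forbid NULL (a CHECK constraint passes when its expression is NULL) → nullable.
- threshold: declared NOT NULL → not nullable.
- battery: declared NOT NULL → not nullable.
- zone_id: part of the PRIMARY KEY, which implies NOT NULL → not nullable.
- lat: part of the PRIMARY KEY, which implies NOT NULL → not nullable.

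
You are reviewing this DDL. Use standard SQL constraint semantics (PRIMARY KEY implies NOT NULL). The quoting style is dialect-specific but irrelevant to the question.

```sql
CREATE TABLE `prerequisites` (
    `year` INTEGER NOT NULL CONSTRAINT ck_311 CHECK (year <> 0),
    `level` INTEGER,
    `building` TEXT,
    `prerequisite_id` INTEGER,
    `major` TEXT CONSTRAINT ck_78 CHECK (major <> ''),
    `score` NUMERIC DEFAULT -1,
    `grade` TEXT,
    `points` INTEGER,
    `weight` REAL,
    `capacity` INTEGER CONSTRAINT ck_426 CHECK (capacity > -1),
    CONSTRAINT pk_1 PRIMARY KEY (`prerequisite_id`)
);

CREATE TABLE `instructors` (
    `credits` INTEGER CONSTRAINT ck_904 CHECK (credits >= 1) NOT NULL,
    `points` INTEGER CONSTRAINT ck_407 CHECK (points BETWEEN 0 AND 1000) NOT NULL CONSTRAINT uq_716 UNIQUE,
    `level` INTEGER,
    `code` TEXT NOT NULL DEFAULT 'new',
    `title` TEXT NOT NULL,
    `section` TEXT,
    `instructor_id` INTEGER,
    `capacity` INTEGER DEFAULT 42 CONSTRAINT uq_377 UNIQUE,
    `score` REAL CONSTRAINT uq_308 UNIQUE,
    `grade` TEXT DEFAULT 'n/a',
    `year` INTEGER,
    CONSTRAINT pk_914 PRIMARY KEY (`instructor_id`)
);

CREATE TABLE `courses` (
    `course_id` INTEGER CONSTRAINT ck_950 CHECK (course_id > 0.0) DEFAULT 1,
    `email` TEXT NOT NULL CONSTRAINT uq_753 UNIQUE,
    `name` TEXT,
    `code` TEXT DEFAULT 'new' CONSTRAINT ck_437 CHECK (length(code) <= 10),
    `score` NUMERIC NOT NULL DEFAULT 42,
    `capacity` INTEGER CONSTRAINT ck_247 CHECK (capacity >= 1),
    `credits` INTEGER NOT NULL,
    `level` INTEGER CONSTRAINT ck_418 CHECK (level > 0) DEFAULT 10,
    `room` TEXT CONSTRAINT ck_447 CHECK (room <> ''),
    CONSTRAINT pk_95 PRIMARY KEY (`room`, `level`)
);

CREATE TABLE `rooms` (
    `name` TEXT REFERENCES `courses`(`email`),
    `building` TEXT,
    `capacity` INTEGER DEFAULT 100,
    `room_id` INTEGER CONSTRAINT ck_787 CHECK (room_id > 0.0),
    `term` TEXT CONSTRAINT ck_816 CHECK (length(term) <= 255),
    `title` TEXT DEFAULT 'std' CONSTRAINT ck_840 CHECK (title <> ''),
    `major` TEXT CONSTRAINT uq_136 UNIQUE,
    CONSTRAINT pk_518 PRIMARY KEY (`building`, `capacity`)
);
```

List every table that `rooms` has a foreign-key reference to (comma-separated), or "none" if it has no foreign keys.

courses

- name REFERENCES courses(email).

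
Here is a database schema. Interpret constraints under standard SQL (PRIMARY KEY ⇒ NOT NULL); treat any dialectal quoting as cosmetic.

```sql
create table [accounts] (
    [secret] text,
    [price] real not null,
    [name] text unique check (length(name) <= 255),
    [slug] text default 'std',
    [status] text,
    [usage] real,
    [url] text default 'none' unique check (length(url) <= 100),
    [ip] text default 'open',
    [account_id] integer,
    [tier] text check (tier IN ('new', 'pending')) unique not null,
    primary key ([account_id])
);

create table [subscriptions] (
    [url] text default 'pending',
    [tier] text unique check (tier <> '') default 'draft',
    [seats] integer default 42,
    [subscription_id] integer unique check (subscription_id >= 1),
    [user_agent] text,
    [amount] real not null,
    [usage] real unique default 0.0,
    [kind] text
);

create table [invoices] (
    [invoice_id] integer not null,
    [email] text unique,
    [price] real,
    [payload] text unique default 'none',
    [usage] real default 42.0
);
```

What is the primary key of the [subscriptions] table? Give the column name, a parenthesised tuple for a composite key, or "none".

No column is declared PRIMARY KEY inline, and there is no table-level PRIMARY KEY clause in subscriptions.

none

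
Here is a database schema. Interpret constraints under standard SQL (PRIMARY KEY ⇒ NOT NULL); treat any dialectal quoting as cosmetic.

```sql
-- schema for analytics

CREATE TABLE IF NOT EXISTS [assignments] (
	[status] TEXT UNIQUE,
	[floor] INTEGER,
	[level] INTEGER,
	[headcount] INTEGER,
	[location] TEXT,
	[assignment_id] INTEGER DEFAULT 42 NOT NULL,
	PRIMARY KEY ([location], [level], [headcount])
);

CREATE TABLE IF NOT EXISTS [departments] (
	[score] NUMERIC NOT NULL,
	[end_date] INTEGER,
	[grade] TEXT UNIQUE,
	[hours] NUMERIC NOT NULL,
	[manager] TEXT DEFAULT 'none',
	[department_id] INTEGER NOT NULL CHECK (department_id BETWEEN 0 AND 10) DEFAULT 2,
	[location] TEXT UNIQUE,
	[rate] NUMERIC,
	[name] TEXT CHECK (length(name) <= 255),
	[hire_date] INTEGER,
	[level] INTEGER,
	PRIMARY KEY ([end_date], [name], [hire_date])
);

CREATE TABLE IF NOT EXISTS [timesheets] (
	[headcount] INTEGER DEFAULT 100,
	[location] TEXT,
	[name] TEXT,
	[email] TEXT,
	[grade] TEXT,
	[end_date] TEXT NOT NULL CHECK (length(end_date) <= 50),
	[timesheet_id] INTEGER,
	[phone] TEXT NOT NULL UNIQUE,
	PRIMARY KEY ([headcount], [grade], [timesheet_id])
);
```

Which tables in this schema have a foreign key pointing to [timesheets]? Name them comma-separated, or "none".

No REFERENCES clause anywhere in the schema names timesheets.

none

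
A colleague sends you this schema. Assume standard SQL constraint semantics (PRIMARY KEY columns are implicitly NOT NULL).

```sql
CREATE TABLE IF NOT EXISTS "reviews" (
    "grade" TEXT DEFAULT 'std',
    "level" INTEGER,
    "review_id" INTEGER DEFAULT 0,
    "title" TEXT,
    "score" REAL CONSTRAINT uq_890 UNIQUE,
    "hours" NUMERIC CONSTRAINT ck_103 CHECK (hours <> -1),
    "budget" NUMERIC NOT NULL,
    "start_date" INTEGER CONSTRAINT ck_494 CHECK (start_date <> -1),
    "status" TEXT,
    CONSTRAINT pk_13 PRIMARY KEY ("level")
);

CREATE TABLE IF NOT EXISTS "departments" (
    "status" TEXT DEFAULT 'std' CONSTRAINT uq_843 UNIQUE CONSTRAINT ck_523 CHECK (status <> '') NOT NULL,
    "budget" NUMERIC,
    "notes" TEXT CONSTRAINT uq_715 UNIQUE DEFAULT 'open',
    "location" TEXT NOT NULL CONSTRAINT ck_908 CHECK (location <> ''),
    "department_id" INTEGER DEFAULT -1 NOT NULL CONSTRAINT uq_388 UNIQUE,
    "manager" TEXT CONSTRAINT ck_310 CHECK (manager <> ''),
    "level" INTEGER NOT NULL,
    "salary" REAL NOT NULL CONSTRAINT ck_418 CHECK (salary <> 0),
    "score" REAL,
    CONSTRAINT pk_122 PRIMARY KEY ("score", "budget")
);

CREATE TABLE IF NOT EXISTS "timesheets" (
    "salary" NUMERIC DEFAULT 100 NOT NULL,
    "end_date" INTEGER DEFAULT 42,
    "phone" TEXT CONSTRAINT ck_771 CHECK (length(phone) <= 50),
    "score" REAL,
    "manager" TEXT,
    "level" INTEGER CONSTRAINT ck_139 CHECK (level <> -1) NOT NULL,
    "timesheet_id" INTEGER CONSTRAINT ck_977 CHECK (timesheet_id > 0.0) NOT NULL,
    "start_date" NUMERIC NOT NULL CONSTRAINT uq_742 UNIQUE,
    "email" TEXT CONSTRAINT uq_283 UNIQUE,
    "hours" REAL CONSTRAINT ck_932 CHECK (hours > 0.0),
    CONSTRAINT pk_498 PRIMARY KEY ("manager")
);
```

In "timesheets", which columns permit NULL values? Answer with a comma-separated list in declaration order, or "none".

end_date, phone, score, email, hours

- salary: declared NOT NULL → not nullable.
- end_date: DEFAULT only fills an omitted column; an explicit NULL is still allowed → nullable.
- phone: CHECK does not forbid NULL (a CHECK constraint passes when its expression is NULL) → nullable.
- score: no NOT NULL constraint applies → nullable.
- manager: part of the PRIMARY KEY, which implies NOT NULL → not nullable.
- level: declared NOT NULL → not nullable.
- timesheet_id: declared NOT NULL → not nullable.
- start_date: declared NOT NULL → not nullable.
- email: UNIQUE does not imply NOT NULL → nullable.
- hours: CHECK does not forbid NULL (a CHECK constraint passes when its expression is NULL) → nullable.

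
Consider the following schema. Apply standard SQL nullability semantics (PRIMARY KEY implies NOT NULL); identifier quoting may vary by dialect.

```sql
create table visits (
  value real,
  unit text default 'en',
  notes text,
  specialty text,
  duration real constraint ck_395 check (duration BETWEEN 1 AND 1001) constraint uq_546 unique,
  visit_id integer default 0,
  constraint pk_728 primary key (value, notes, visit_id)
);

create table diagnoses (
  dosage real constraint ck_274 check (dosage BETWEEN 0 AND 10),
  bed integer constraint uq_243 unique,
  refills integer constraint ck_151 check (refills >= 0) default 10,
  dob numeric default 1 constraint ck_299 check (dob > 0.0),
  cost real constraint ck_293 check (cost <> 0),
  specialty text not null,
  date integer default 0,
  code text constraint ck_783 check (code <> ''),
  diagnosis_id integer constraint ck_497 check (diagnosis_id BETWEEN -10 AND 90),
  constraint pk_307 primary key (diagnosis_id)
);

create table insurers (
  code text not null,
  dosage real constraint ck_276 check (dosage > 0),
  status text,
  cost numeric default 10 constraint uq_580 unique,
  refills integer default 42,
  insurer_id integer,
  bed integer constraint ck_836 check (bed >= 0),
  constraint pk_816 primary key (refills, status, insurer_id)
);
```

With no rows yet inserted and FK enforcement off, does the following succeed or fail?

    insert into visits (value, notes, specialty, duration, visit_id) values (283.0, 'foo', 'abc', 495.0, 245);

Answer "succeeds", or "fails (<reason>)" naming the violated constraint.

NOT NULL columns: notes is supplied; value is supplied; visit_id is supplied.
CHECK constraints: 495.0 satisfies (duration BETWEEN 1 AND 1001).
No constraint is violated.

succeeds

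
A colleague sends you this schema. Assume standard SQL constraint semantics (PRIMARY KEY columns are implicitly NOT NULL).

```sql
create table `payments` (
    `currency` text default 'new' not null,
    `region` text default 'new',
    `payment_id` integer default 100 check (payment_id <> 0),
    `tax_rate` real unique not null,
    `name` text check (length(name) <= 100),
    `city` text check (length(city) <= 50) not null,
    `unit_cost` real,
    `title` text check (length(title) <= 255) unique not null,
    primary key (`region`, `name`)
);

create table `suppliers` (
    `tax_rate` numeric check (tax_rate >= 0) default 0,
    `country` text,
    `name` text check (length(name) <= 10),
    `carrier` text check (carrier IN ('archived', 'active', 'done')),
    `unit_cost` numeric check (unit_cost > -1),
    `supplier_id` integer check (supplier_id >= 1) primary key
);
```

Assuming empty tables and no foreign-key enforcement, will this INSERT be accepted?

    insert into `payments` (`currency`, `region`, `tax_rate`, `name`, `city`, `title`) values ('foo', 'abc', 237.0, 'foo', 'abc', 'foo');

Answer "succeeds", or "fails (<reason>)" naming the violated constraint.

succeeds

NOT NULL columns: city is supplied; currency is supplied; name is supplied; region is supplied; tax_rate is supplied; title is supplied.
CHECK constraints: 'foo' satisfies (length(name) <= 100); 'abc' satisfies (length(city) <= 50); 'foo' satisfies (length(title) <= 255).
No constraint is violated.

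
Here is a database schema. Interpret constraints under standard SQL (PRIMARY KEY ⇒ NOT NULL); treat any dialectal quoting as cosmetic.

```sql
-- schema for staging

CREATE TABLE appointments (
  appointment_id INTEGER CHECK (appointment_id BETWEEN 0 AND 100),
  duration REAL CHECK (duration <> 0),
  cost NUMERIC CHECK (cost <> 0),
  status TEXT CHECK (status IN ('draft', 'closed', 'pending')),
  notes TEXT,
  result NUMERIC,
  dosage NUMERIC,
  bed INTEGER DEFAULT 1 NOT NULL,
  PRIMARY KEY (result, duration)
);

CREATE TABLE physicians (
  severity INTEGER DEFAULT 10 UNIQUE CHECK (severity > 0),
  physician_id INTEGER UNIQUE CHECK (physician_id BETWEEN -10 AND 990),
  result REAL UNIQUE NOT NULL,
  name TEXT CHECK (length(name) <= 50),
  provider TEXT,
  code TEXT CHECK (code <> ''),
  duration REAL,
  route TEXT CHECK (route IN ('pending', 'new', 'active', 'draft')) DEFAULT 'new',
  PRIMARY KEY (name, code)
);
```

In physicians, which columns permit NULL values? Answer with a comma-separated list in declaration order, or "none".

- severity: CHECK does not forbid NULL (a CHECK constraint passes when its expression is NULL) → nullable.
- physician_id: CHECK does not forbid NULL (a CHECK constraint passes when its expression is NULL) → nullable.
- result: declared NOT NULL → not nullable.
- name: part of the PRIMARY KEY, which implies NOT NULL → not nullable.
- provider: no NOT NULL constraint applies → nullable.
- code: part of the PRIMARY KEY, which implies NOT NULL → not nullable.
- duration: no NOT NULL constraint applies → nullable.
- route: CHECK does not forbid NULL (a CHECK constraint passes when its expression is NULL) → nullable.

severity, physician_id, provider, duration, route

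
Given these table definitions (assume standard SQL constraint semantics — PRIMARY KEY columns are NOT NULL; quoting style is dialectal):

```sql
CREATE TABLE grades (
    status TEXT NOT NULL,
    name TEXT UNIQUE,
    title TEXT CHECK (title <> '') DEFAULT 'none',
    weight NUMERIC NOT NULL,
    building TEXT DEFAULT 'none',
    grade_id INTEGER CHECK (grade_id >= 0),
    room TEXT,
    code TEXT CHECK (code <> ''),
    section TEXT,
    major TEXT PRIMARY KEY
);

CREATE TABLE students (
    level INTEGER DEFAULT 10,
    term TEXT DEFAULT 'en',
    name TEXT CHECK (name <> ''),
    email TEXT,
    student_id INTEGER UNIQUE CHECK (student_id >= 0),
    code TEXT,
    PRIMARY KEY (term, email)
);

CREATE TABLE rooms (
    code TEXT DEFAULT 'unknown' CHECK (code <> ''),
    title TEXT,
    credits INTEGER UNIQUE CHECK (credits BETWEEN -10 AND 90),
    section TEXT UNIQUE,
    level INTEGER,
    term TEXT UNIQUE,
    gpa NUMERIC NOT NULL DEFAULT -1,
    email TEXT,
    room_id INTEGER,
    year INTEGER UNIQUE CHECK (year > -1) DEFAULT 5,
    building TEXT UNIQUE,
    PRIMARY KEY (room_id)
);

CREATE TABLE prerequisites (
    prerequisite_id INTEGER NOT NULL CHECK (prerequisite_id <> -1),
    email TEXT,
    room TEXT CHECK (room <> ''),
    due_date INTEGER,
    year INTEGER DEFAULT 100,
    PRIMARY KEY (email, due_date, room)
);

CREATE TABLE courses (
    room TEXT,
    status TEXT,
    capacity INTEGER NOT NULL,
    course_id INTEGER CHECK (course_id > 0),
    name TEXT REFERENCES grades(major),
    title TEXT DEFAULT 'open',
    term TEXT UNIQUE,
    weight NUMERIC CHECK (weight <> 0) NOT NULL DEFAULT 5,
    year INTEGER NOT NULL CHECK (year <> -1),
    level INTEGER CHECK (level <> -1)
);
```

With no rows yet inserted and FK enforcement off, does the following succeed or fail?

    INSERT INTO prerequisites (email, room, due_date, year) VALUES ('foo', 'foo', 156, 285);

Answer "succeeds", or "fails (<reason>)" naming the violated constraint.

fails (NOT NULL on prerequisite_id)

prerequisite_id is omitted from the column list and has no DEFAULT, so it would receive NULL.
But prerequisite_id is declared NOT NULL.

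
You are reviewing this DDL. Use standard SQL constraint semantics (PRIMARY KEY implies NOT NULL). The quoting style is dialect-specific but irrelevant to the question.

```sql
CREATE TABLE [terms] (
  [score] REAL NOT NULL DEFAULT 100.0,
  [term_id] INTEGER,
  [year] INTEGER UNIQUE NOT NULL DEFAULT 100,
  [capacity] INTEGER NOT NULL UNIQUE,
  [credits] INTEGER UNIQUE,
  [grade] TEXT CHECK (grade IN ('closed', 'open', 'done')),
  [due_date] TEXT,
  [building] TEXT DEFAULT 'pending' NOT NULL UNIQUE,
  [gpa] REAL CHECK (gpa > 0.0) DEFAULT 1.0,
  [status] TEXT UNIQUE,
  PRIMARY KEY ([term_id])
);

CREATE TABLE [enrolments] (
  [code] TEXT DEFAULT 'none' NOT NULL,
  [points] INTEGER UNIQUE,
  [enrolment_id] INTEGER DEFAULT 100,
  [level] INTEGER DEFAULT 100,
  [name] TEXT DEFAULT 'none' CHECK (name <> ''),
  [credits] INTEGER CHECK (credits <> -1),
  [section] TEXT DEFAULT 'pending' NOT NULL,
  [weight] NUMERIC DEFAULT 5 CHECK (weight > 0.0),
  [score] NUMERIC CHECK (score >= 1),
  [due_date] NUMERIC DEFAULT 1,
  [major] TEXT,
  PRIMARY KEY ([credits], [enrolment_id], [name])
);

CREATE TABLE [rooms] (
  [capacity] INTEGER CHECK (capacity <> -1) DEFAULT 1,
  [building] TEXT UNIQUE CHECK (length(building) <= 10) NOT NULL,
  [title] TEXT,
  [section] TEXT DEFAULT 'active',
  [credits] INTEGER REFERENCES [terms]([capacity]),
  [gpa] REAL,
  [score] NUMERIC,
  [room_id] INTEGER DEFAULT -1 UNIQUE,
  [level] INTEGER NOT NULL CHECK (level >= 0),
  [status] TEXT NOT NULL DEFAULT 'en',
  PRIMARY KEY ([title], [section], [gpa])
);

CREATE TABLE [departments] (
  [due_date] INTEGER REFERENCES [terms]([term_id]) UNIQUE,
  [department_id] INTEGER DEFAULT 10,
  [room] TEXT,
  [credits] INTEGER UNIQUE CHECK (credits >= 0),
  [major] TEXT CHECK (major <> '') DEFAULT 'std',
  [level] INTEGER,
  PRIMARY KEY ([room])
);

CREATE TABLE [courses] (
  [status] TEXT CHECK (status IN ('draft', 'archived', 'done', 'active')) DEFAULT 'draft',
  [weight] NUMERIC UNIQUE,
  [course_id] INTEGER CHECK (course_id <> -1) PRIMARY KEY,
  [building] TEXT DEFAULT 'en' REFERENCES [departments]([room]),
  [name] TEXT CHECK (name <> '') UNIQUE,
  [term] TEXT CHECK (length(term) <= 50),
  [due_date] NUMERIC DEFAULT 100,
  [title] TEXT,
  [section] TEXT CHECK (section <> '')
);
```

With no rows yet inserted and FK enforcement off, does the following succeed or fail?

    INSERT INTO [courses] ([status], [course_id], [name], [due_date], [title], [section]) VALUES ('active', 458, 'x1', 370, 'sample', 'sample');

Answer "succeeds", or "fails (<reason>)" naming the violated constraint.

NOT NULL columns: course_id is supplied.
CHECK constraints: 'active' satisfies (status IN ('draft', 'archived', 'done', 'active')); 458 satisfies (course_id <> -1); 'x1' satisfies (name <> ''); 'sample' satisfies (section <> '').
No constraint is violated.

succeeds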